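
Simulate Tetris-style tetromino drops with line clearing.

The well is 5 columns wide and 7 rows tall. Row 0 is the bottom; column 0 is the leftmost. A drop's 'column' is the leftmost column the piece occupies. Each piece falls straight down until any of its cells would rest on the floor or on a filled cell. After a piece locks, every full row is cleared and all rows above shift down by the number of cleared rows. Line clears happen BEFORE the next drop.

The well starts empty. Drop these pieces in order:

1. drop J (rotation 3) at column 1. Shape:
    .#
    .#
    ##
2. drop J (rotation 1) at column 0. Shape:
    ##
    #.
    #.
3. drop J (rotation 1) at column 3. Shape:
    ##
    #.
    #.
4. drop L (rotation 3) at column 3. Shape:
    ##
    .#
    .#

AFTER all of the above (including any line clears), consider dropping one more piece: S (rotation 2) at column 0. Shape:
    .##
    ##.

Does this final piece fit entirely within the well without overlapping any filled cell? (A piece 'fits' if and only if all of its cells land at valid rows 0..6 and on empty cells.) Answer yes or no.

Answer: yes

Derivation:
Drop 1: J rot3 at col 1 lands with bottom-row=0; cleared 0 line(s) (total 0); column heights now [0 1 3 0 0], max=3
Drop 2: J rot1 at col 0 lands with bottom-row=0; cleared 0 line(s) (total 0); column heights now [3 3 3 0 0], max=3
Drop 3: J rot1 at col 3 lands with bottom-row=0; cleared 1 line(s) (total 1); column heights now [2 1 2 2 0], max=2
Drop 4: L rot3 at col 3 lands with bottom-row=0; cleared 1 line(s) (total 2); column heights now [1 0 1 2 2], max=2
Test piece S rot2 at col 0 (width 3): heights before test = [1 0 1 2 2]; fits = True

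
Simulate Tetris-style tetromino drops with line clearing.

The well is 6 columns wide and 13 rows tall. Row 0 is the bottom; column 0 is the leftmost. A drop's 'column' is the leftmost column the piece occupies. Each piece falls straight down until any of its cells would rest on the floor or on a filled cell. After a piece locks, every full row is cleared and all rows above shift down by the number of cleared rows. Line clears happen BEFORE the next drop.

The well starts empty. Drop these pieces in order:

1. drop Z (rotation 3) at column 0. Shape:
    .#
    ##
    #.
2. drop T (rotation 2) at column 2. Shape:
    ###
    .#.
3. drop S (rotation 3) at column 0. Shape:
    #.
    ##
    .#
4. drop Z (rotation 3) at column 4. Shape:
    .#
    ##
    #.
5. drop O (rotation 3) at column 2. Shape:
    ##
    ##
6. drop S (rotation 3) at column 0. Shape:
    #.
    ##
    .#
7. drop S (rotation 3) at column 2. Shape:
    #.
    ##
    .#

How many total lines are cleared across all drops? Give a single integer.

Answer: 0

Derivation:
Drop 1: Z rot3 at col 0 lands with bottom-row=0; cleared 0 line(s) (total 0); column heights now [2 3 0 0 0 0], max=3
Drop 2: T rot2 at col 2 lands with bottom-row=0; cleared 0 line(s) (total 0); column heights now [2 3 2 2 2 0], max=3
Drop 3: S rot3 at col 0 lands with bottom-row=3; cleared 0 line(s) (total 0); column heights now [6 5 2 2 2 0], max=6
Drop 4: Z rot3 at col 4 lands with bottom-row=2; cleared 0 line(s) (total 0); column heights now [6 5 2 2 4 5], max=6
Drop 5: O rot3 at col 2 lands with bottom-row=2; cleared 0 line(s) (total 0); column heights now [6 5 4 4 4 5], max=6
Drop 6: S rot3 at col 0 lands with bottom-row=5; cleared 0 line(s) (total 0); column heights now [8 7 4 4 4 5], max=8
Drop 7: S rot3 at col 2 lands with bottom-row=4; cleared 0 line(s) (total 0); column heights now [8 7 7 6 4 5], max=8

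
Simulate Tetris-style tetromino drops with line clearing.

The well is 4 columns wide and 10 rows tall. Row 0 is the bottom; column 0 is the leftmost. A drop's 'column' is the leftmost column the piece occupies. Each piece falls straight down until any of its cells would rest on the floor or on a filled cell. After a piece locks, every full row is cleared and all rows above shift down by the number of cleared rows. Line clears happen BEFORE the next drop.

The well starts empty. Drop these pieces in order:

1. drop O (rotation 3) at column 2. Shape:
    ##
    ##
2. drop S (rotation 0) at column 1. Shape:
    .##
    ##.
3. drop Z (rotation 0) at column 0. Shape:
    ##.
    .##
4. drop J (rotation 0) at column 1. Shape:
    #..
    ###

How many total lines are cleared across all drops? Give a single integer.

Answer: 0

Derivation:
Drop 1: O rot3 at col 2 lands with bottom-row=0; cleared 0 line(s) (total 0); column heights now [0 0 2 2], max=2
Drop 2: S rot0 at col 1 lands with bottom-row=2; cleared 0 line(s) (total 0); column heights now [0 3 4 4], max=4
Drop 3: Z rot0 at col 0 lands with bottom-row=4; cleared 0 line(s) (total 0); column heights now [6 6 5 4], max=6
Drop 4: J rot0 at col 1 lands with bottom-row=6; cleared 0 line(s) (total 0); column heights now [6 8 7 7], max=8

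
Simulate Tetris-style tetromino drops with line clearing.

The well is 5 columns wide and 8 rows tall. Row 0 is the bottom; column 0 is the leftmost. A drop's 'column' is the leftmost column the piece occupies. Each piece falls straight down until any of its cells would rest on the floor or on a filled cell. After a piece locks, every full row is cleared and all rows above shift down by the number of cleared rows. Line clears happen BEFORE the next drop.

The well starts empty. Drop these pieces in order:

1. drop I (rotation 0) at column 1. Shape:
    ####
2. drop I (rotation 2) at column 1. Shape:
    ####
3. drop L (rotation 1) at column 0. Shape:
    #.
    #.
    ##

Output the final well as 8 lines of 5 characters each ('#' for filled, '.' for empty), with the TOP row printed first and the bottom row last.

Drop 1: I rot0 at col 1 lands with bottom-row=0; cleared 0 line(s) (total 0); column heights now [0 1 1 1 1], max=1
Drop 2: I rot2 at col 1 lands with bottom-row=1; cleared 0 line(s) (total 0); column heights now [0 2 2 2 2], max=2
Drop 3: L rot1 at col 0 lands with bottom-row=2; cleared 0 line(s) (total 0); column heights now [5 3 2 2 2], max=5

Answer: .....
.....
.....
#....
#....
##...
.####
.####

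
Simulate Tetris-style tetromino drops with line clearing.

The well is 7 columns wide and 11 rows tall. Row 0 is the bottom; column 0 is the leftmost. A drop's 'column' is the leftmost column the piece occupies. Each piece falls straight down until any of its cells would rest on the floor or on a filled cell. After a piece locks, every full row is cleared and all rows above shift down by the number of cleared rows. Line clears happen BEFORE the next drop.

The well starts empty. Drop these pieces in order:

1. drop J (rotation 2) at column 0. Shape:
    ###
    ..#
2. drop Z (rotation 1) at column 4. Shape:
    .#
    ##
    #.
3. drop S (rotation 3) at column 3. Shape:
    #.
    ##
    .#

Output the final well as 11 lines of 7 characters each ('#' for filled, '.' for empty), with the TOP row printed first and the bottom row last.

Answer: .......
.......
.......
.......
.......
.......
...#...
...##..
....##.
###.##.
..#.#..

Derivation:
Drop 1: J rot2 at col 0 lands with bottom-row=0; cleared 0 line(s) (total 0); column heights now [2 2 2 0 0 0 0], max=2
Drop 2: Z rot1 at col 4 lands with bottom-row=0; cleared 0 line(s) (total 0); column heights now [2 2 2 0 2 3 0], max=3
Drop 3: S rot3 at col 3 lands with bottom-row=2; cleared 0 line(s) (total 0); column heights now [2 2 2 5 4 3 0], max=5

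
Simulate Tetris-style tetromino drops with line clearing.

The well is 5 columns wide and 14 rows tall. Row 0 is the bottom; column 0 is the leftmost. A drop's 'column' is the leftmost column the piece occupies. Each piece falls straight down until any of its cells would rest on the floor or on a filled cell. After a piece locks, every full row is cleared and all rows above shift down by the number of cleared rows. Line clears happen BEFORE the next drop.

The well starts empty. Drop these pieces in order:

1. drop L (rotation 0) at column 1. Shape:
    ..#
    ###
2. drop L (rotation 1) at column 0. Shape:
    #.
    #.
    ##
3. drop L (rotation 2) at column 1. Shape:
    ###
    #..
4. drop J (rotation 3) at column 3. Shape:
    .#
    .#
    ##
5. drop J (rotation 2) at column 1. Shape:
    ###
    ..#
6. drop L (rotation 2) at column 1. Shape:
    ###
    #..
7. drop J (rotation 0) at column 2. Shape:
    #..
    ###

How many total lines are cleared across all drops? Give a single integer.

Answer: 0

Derivation:
Drop 1: L rot0 at col 1 lands with bottom-row=0; cleared 0 line(s) (total 0); column heights now [0 1 1 2 0], max=2
Drop 2: L rot1 at col 0 lands with bottom-row=1; cleared 0 line(s) (total 0); column heights now [4 2 1 2 0], max=4
Drop 3: L rot2 at col 1 lands with bottom-row=2; cleared 0 line(s) (total 0); column heights now [4 4 4 4 0], max=4
Drop 4: J rot3 at col 3 lands with bottom-row=4; cleared 0 line(s) (total 0); column heights now [4 4 4 5 7], max=7
Drop 5: J rot2 at col 1 lands with bottom-row=5; cleared 0 line(s) (total 0); column heights now [4 7 7 7 7], max=7
Drop 6: L rot2 at col 1 lands with bottom-row=7; cleared 0 line(s) (total 0); column heights now [4 9 9 9 7], max=9
Drop 7: J rot0 at col 2 lands with bottom-row=9; cleared 0 line(s) (total 0); column heights now [4 9 11 10 10], max=11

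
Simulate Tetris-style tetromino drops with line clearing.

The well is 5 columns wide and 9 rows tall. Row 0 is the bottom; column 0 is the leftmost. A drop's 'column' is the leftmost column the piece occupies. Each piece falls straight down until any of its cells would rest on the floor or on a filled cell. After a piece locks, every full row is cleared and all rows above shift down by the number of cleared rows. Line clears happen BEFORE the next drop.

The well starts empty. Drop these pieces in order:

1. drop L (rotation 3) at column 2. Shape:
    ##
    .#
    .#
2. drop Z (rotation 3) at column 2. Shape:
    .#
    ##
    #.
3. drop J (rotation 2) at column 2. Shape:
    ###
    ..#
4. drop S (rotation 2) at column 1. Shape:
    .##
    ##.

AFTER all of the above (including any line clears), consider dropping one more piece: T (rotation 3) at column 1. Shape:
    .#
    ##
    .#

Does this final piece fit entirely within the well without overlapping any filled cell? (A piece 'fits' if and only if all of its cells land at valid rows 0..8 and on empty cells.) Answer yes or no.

Drop 1: L rot3 at col 2 lands with bottom-row=0; cleared 0 line(s) (total 0); column heights now [0 0 3 3 0], max=3
Drop 2: Z rot3 at col 2 lands with bottom-row=3; cleared 0 line(s) (total 0); column heights now [0 0 5 6 0], max=6
Drop 3: J rot2 at col 2 lands with bottom-row=5; cleared 0 line(s) (total 0); column heights now [0 0 7 7 7], max=7
Drop 4: S rot2 at col 1 lands with bottom-row=7; cleared 0 line(s) (total 0); column heights now [0 8 9 9 7], max=9
Test piece T rot3 at col 1 (width 2): heights before test = [0 8 9 9 7]; fits = False

Answer: no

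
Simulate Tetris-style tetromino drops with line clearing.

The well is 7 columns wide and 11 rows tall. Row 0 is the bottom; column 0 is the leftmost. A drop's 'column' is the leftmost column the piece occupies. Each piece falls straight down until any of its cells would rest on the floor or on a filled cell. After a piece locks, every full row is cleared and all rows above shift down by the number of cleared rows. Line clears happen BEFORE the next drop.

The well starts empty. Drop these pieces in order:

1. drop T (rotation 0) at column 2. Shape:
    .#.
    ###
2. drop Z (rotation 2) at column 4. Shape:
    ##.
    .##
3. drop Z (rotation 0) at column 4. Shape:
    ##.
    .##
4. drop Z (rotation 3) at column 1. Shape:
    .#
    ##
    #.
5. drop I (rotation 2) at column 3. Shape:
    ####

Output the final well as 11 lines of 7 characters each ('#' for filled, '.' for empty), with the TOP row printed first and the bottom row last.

Answer: .......
.......
.......
.......
.......
.......
...####
....##.
..#..##
.#####.
.######

Derivation:
Drop 1: T rot0 at col 2 lands with bottom-row=0; cleared 0 line(s) (total 0); column heights now [0 0 1 2 1 0 0], max=2
Drop 2: Z rot2 at col 4 lands with bottom-row=0; cleared 0 line(s) (total 0); column heights now [0 0 1 2 2 2 1], max=2
Drop 3: Z rot0 at col 4 lands with bottom-row=2; cleared 0 line(s) (total 0); column heights now [0 0 1 2 4 4 3], max=4
Drop 4: Z rot3 at col 1 lands with bottom-row=0; cleared 0 line(s) (total 0); column heights now [0 2 3 2 4 4 3], max=4
Drop 5: I rot2 at col 3 lands with bottom-row=4; cleared 0 line(s) (total 0); column heights now [0 2 3 5 5 5 5], max=5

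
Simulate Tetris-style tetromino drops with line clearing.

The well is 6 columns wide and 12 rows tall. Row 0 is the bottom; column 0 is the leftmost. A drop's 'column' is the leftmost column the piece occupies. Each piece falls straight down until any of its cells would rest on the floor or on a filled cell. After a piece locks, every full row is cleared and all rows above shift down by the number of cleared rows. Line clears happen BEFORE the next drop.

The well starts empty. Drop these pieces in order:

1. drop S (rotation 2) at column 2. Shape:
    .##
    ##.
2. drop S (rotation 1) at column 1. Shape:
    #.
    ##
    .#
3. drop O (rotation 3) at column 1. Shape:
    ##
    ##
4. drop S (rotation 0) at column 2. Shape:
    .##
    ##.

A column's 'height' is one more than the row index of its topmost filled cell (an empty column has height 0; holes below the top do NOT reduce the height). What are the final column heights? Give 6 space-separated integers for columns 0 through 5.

Answer: 0 6 7 8 8 0

Derivation:
Drop 1: S rot2 at col 2 lands with bottom-row=0; cleared 0 line(s) (total 0); column heights now [0 0 1 2 2 0], max=2
Drop 2: S rot1 at col 1 lands with bottom-row=1; cleared 0 line(s) (total 0); column heights now [0 4 3 2 2 0], max=4
Drop 3: O rot3 at col 1 lands with bottom-row=4; cleared 0 line(s) (total 0); column heights now [0 6 6 2 2 0], max=6
Drop 4: S rot0 at col 2 lands with bottom-row=6; cleared 0 line(s) (total 0); column heights now [0 6 7 8 8 0], max=8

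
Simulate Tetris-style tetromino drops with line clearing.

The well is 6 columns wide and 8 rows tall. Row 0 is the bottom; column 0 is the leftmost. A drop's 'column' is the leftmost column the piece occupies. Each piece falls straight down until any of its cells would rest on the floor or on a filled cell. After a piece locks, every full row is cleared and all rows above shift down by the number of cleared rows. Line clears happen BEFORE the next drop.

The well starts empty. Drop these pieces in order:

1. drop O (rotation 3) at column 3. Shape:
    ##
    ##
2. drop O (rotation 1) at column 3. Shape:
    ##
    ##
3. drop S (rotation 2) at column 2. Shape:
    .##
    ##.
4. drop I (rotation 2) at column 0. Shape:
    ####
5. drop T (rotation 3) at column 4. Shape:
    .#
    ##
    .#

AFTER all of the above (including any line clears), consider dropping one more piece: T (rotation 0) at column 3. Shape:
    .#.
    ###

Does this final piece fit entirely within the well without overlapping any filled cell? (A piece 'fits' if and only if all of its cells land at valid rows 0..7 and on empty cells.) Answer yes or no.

Answer: no

Derivation:
Drop 1: O rot3 at col 3 lands with bottom-row=0; cleared 0 line(s) (total 0); column heights now [0 0 0 2 2 0], max=2
Drop 2: O rot1 at col 3 lands with bottom-row=2; cleared 0 line(s) (total 0); column heights now [0 0 0 4 4 0], max=4
Drop 3: S rot2 at col 2 lands with bottom-row=4; cleared 0 line(s) (total 0); column heights now [0 0 5 6 6 0], max=6
Drop 4: I rot2 at col 0 lands with bottom-row=6; cleared 0 line(s) (total 0); column heights now [7 7 7 7 6 0], max=7
Drop 5: T rot3 at col 4 lands with bottom-row=5; cleared 1 line(s) (total 1); column heights now [0 0 5 6 6 7], max=7
Test piece T rot0 at col 3 (width 3): heights before test = [0 0 5 6 6 7]; fits = False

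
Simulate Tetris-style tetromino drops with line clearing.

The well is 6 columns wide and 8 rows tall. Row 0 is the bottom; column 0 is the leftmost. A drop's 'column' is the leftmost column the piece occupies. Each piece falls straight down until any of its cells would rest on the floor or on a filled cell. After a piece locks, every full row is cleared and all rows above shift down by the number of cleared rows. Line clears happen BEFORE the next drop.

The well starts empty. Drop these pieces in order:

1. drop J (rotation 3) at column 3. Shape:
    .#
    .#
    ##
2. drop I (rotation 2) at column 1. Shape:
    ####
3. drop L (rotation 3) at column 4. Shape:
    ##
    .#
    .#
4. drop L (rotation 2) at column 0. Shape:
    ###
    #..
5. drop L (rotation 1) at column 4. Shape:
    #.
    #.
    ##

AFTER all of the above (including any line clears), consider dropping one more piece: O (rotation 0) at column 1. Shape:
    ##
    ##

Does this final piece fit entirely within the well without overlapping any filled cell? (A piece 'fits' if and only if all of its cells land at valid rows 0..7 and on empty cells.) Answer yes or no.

Drop 1: J rot3 at col 3 lands with bottom-row=0; cleared 0 line(s) (total 0); column heights now [0 0 0 1 3 0], max=3
Drop 2: I rot2 at col 1 lands with bottom-row=3; cleared 0 line(s) (total 0); column heights now [0 4 4 4 4 0], max=4
Drop 3: L rot3 at col 4 lands with bottom-row=2; cleared 0 line(s) (total 0); column heights now [0 4 4 4 5 5], max=5
Drop 4: L rot2 at col 0 lands with bottom-row=3; cleared 1 line(s) (total 1); column heights now [4 4 4 1 4 4], max=4
Drop 5: L rot1 at col 4 lands with bottom-row=4; cleared 0 line(s) (total 1); column heights now [4 4 4 1 7 5], max=7
Test piece O rot0 at col 1 (width 2): heights before test = [4 4 4 1 7 5]; fits = True

Answer: yes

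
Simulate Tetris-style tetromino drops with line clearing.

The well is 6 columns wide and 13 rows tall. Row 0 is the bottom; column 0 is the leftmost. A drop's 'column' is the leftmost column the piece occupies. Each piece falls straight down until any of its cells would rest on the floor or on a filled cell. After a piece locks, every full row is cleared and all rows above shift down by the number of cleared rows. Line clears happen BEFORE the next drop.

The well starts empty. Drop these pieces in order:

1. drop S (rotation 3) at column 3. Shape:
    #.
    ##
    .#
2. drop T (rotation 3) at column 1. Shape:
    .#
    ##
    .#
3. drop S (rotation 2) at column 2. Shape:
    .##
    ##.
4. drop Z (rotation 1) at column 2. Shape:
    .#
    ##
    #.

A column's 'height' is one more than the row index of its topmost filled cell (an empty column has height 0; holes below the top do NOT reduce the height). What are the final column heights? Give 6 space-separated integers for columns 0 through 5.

Answer: 0 2 6 7 5 0

Derivation:
Drop 1: S rot3 at col 3 lands with bottom-row=0; cleared 0 line(s) (total 0); column heights now [0 0 0 3 2 0], max=3
Drop 2: T rot3 at col 1 lands with bottom-row=0; cleared 0 line(s) (total 0); column heights now [0 2 3 3 2 0], max=3
Drop 3: S rot2 at col 2 lands with bottom-row=3; cleared 0 line(s) (total 0); column heights now [0 2 4 5 5 0], max=5
Drop 4: Z rot1 at col 2 lands with bottom-row=4; cleared 0 line(s) (total 0); column heights now [0 2 6 7 5 0], max=7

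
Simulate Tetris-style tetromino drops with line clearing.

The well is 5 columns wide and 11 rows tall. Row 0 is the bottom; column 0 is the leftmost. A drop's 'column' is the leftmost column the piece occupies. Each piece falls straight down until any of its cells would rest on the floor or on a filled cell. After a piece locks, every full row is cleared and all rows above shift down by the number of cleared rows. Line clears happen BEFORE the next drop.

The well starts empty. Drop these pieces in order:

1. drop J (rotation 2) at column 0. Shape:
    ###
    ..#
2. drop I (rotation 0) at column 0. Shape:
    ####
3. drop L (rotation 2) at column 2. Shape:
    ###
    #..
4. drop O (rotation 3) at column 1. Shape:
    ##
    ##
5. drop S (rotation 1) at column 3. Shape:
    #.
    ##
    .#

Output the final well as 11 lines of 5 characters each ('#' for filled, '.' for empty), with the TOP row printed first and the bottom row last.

Answer: .....
.....
.....
...#.
.####
.##.#
..###
..#..
####.
###..
..#..

Derivation:
Drop 1: J rot2 at col 0 lands with bottom-row=0; cleared 0 line(s) (total 0); column heights now [2 2 2 0 0], max=2
Drop 2: I rot0 at col 0 lands with bottom-row=2; cleared 0 line(s) (total 0); column heights now [3 3 3 3 0], max=3
Drop 3: L rot2 at col 2 lands with bottom-row=3; cleared 0 line(s) (total 0); column heights now [3 3 5 5 5], max=5
Drop 4: O rot3 at col 1 lands with bottom-row=5; cleared 0 line(s) (total 0); column heights now [3 7 7 5 5], max=7
Drop 5: S rot1 at col 3 lands with bottom-row=5; cleared 0 line(s) (total 0); column heights now [3 7 7 8 7], max=8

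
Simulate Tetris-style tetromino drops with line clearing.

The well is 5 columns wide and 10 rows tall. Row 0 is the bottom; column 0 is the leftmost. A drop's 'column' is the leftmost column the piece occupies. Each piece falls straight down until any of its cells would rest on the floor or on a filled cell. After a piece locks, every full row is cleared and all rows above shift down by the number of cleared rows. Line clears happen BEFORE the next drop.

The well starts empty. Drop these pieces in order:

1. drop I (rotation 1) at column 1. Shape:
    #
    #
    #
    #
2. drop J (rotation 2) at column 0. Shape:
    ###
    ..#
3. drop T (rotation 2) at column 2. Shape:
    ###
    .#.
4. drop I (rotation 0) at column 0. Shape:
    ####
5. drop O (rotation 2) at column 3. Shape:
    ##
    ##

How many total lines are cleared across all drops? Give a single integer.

Drop 1: I rot1 at col 1 lands with bottom-row=0; cleared 0 line(s) (total 0); column heights now [0 4 0 0 0], max=4
Drop 2: J rot2 at col 0 lands with bottom-row=3; cleared 0 line(s) (total 0); column heights now [5 5 5 0 0], max=5
Drop 3: T rot2 at col 2 lands with bottom-row=4; cleared 0 line(s) (total 0); column heights now [5 5 6 6 6], max=6
Drop 4: I rot0 at col 0 lands with bottom-row=6; cleared 0 line(s) (total 0); column heights now [7 7 7 7 6], max=7
Drop 5: O rot2 at col 3 lands with bottom-row=7; cleared 0 line(s) (total 0); column heights now [7 7 7 9 9], max=9

Answer: 0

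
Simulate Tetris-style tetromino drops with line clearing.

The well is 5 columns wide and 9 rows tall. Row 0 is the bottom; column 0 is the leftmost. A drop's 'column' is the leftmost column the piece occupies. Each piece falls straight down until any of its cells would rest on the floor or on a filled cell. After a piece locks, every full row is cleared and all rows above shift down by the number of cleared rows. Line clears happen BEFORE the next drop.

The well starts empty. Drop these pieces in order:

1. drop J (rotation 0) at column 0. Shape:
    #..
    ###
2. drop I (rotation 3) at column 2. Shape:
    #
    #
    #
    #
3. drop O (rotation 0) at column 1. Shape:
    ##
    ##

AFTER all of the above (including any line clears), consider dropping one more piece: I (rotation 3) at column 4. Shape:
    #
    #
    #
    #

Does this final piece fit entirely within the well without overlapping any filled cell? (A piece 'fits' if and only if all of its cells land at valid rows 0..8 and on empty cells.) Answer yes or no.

Answer: yes

Derivation:
Drop 1: J rot0 at col 0 lands with bottom-row=0; cleared 0 line(s) (total 0); column heights now [2 1 1 0 0], max=2
Drop 2: I rot3 at col 2 lands with bottom-row=1; cleared 0 line(s) (total 0); column heights now [2 1 5 0 0], max=5
Drop 3: O rot0 at col 1 lands with bottom-row=5; cleared 0 line(s) (total 0); column heights now [2 7 7 0 0], max=7
Test piece I rot3 at col 4 (width 1): heights before test = [2 7 7 0 0]; fits = True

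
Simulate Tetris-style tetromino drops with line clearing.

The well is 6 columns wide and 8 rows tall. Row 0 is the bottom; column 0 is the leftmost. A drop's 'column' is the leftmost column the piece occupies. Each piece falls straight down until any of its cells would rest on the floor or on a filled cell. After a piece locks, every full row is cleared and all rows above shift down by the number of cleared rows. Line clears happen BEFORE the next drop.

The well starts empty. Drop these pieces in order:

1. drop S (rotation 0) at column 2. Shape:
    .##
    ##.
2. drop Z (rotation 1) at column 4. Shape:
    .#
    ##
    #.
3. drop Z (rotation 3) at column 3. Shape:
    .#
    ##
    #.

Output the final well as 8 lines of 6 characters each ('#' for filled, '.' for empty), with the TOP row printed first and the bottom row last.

Drop 1: S rot0 at col 2 lands with bottom-row=0; cleared 0 line(s) (total 0); column heights now [0 0 1 2 2 0], max=2
Drop 2: Z rot1 at col 4 lands with bottom-row=2; cleared 0 line(s) (total 0); column heights now [0 0 1 2 4 5], max=5
Drop 3: Z rot3 at col 3 lands with bottom-row=3; cleared 0 line(s) (total 0); column heights now [0 0 1 5 6 5], max=6

Answer: ......
......
....#.
...###
...###
....#.
...##.
..##..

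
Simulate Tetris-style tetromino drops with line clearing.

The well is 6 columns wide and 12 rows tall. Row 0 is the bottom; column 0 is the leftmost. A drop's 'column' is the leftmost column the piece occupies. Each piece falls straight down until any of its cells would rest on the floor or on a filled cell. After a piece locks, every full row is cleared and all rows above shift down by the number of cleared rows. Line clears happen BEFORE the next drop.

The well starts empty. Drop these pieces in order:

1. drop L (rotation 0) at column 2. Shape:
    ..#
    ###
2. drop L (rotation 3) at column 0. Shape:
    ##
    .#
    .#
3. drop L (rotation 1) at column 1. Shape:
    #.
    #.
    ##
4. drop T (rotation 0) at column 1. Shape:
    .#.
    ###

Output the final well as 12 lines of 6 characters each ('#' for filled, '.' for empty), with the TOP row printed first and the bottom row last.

Drop 1: L rot0 at col 2 lands with bottom-row=0; cleared 0 line(s) (total 0); column heights now [0 0 1 1 2 0], max=2
Drop 2: L rot3 at col 0 lands with bottom-row=0; cleared 0 line(s) (total 0); column heights now [3 3 1 1 2 0], max=3
Drop 3: L rot1 at col 1 lands with bottom-row=3; cleared 0 line(s) (total 0); column heights now [3 6 4 1 2 0], max=6
Drop 4: T rot0 at col 1 lands with bottom-row=6; cleared 0 line(s) (total 0); column heights now [3 7 8 7 2 0], max=8

Answer: ......
......
......
......
..#...
.###..
.#....
.#....
.##...
##....
.#..#.
.####.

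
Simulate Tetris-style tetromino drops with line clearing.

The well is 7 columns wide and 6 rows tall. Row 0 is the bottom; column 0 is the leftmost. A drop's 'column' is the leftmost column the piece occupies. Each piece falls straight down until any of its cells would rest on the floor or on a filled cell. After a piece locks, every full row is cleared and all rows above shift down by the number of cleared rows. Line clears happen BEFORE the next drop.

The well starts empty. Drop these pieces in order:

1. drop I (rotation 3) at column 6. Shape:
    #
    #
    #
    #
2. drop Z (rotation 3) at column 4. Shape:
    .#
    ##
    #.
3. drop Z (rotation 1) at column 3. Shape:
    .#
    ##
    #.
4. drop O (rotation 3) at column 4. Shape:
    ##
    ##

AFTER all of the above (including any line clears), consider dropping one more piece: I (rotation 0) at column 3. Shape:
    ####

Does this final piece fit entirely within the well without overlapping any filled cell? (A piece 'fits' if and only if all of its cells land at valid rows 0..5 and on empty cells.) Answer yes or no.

Drop 1: I rot3 at col 6 lands with bottom-row=0; cleared 0 line(s) (total 0); column heights now [0 0 0 0 0 0 4], max=4
Drop 2: Z rot3 at col 4 lands with bottom-row=0; cleared 0 line(s) (total 0); column heights now [0 0 0 0 2 3 4], max=4
Drop 3: Z rot1 at col 3 lands with bottom-row=1; cleared 0 line(s) (total 0); column heights now [0 0 0 3 4 3 4], max=4
Drop 4: O rot3 at col 4 lands with bottom-row=4; cleared 0 line(s) (total 0); column heights now [0 0 0 3 6 6 4], max=6
Test piece I rot0 at col 3 (width 4): heights before test = [0 0 0 3 6 6 4]; fits = False

Answer: no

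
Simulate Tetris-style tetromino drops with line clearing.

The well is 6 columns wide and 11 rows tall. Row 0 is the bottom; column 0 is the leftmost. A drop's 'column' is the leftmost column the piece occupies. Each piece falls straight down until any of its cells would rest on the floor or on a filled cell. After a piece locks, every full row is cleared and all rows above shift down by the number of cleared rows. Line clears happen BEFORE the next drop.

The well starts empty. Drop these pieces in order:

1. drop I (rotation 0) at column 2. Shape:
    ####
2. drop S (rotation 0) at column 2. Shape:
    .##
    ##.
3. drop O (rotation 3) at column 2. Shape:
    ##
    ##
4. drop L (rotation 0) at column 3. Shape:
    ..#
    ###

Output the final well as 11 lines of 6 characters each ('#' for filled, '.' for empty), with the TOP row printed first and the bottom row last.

Answer: ......
......
......
......
.....#
...###
..##..
..##..
...##.
..##..
..####

Derivation:
Drop 1: I rot0 at col 2 lands with bottom-row=0; cleared 0 line(s) (total 0); column heights now [0 0 1 1 1 1], max=1
Drop 2: S rot0 at col 2 lands with bottom-row=1; cleared 0 line(s) (total 0); column heights now [0 0 2 3 3 1], max=3
Drop 3: O rot3 at col 2 lands with bottom-row=3; cleared 0 line(s) (total 0); column heights now [0 0 5 5 3 1], max=5
Drop 4: L rot0 at col 3 lands with bottom-row=5; cleared 0 line(s) (total 0); column heights now [0 0 5 6 6 7], max=7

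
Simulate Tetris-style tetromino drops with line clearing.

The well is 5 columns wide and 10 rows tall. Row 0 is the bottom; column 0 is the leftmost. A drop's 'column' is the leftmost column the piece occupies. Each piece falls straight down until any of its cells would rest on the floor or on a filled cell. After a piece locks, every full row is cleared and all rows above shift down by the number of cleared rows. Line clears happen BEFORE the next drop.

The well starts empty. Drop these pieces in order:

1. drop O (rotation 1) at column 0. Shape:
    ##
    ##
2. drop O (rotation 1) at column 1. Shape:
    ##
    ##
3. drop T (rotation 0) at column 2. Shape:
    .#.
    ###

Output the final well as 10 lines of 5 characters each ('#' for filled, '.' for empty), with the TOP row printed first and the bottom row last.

Answer: .....
.....
.....
.....
...#.
..###
.##..
.##..
##...
##...

Derivation:
Drop 1: O rot1 at col 0 lands with bottom-row=0; cleared 0 line(s) (total 0); column heights now [2 2 0 0 0], max=2
Drop 2: O rot1 at col 1 lands with bottom-row=2; cleared 0 line(s) (total 0); column heights now [2 4 4 0 0], max=4
Drop 3: T rot0 at col 2 lands with bottom-row=4; cleared 0 line(s) (total 0); column heights now [2 4 5 6 5], max=6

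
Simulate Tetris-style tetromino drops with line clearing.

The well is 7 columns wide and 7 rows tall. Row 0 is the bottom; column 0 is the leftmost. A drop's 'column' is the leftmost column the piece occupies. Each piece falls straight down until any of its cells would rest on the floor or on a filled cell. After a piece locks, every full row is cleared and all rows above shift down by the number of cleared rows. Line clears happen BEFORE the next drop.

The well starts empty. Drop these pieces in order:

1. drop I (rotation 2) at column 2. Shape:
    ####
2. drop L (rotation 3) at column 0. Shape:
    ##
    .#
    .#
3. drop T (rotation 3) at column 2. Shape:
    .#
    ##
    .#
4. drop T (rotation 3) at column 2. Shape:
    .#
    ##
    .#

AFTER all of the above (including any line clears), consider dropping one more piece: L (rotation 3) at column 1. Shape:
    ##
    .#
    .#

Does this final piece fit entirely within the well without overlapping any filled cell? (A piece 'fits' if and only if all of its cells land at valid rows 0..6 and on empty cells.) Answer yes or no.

Drop 1: I rot2 at col 2 lands with bottom-row=0; cleared 0 line(s) (total 0); column heights now [0 0 1 1 1 1 0], max=1
Drop 2: L rot3 at col 0 lands with bottom-row=0; cleared 0 line(s) (total 0); column heights now [3 3 1 1 1 1 0], max=3
Drop 3: T rot3 at col 2 lands with bottom-row=1; cleared 0 line(s) (total 0); column heights now [3 3 3 4 1 1 0], max=4
Drop 4: T rot3 at col 2 lands with bottom-row=4; cleared 0 line(s) (total 0); column heights now [3 3 6 7 1 1 0], max=7
Test piece L rot3 at col 1 (width 2): heights before test = [3 3 6 7 1 1 0]; fits = False

Answer: no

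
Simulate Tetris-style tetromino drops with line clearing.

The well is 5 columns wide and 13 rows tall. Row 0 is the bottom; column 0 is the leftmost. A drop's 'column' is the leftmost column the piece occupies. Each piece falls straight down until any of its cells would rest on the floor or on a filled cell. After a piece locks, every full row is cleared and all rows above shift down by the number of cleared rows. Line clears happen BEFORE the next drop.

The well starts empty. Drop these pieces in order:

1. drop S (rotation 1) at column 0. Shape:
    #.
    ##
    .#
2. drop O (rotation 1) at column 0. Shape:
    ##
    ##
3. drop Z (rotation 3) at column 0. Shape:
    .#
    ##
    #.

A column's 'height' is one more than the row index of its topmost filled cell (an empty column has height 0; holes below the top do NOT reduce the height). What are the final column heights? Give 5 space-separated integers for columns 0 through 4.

Drop 1: S rot1 at col 0 lands with bottom-row=0; cleared 0 line(s) (total 0); column heights now [3 2 0 0 0], max=3
Drop 2: O rot1 at col 0 lands with bottom-row=3; cleared 0 line(s) (total 0); column heights now [5 5 0 0 0], max=5
Drop 3: Z rot3 at col 0 lands with bottom-row=5; cleared 0 line(s) (total 0); column heights now [7 8 0 0 0], max=8

Answer: 7 8 0 0 0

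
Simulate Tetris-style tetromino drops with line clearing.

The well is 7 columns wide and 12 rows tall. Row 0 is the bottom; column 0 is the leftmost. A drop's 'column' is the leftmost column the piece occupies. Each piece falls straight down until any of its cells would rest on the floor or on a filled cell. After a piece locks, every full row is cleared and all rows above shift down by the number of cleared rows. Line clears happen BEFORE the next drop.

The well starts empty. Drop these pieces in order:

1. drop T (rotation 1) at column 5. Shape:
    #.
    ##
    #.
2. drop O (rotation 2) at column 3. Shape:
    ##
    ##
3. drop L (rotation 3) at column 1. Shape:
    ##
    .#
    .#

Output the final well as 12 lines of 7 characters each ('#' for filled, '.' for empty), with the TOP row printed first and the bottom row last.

Answer: .......
.......
.......
.......
.......
.......
.......
.......
.......
.##..#.
..#####
..####.

Derivation:
Drop 1: T rot1 at col 5 lands with bottom-row=0; cleared 0 line(s) (total 0); column heights now [0 0 0 0 0 3 2], max=3
Drop 2: O rot2 at col 3 lands with bottom-row=0; cleared 0 line(s) (total 0); column heights now [0 0 0 2 2 3 2], max=3
Drop 3: L rot3 at col 1 lands with bottom-row=0; cleared 0 line(s) (total 0); column heights now [0 3 3 2 2 3 2], max=3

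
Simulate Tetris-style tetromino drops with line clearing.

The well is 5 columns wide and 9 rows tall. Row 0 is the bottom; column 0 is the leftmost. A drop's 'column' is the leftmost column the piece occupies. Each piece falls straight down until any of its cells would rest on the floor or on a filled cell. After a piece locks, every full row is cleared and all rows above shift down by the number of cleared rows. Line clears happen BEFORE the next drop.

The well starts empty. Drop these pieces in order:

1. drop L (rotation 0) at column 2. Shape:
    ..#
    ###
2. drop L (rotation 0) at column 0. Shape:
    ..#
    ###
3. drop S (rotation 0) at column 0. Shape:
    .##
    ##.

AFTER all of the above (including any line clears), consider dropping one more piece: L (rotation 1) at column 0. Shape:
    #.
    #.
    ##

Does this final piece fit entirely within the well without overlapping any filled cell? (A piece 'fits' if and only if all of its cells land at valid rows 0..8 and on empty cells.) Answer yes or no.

Drop 1: L rot0 at col 2 lands with bottom-row=0; cleared 0 line(s) (total 0); column heights now [0 0 1 1 2], max=2
Drop 2: L rot0 at col 0 lands with bottom-row=1; cleared 0 line(s) (total 0); column heights now [2 2 3 1 2], max=3
Drop 3: S rot0 at col 0 lands with bottom-row=2; cleared 0 line(s) (total 0); column heights now [3 4 4 1 2], max=4
Test piece L rot1 at col 0 (width 2): heights before test = [3 4 4 1 2]; fits = True

Answer: yes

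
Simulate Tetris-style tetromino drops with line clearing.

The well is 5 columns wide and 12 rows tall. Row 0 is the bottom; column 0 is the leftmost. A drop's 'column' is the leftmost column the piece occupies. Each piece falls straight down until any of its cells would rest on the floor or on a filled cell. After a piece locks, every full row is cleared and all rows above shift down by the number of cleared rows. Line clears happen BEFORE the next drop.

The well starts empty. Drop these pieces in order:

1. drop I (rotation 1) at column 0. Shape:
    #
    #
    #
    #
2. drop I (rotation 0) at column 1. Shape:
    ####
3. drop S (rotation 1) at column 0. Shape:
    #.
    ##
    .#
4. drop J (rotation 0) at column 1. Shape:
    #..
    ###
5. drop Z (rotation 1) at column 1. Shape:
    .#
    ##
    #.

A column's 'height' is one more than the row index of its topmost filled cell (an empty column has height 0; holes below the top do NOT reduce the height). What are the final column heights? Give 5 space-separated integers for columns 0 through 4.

Answer: 5 8 9 5 0

Derivation:
Drop 1: I rot1 at col 0 lands with bottom-row=0; cleared 0 line(s) (total 0); column heights now [4 0 0 0 0], max=4
Drop 2: I rot0 at col 1 lands with bottom-row=0; cleared 1 line(s) (total 1); column heights now [3 0 0 0 0], max=3
Drop 3: S rot1 at col 0 lands with bottom-row=2; cleared 0 line(s) (total 1); column heights now [5 4 0 0 0], max=5
Drop 4: J rot0 at col 1 lands with bottom-row=4; cleared 0 line(s) (total 1); column heights now [5 6 5 5 0], max=6
Drop 5: Z rot1 at col 1 lands with bottom-row=6; cleared 0 line(s) (total 1); column heights now [5 8 9 5 0], max=9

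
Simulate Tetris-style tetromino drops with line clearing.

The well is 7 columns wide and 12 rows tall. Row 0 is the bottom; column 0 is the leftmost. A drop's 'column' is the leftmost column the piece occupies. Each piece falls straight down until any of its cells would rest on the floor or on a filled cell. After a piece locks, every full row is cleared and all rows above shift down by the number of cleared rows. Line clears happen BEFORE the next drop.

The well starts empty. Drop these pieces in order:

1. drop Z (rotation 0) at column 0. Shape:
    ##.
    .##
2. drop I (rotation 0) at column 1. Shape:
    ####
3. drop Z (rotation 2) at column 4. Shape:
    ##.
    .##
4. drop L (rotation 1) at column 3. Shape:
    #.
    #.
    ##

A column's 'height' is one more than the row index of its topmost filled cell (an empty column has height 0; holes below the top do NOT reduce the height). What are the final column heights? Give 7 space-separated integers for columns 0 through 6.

Drop 1: Z rot0 at col 0 lands with bottom-row=0; cleared 0 line(s) (total 0); column heights now [2 2 1 0 0 0 0], max=2
Drop 2: I rot0 at col 1 lands with bottom-row=2; cleared 0 line(s) (total 0); column heights now [2 3 3 3 3 0 0], max=3
Drop 3: Z rot2 at col 4 lands with bottom-row=2; cleared 0 line(s) (total 0); column heights now [2 3 3 3 4 4 3], max=4
Drop 4: L rot1 at col 3 lands with bottom-row=4; cleared 0 line(s) (total 0); column heights now [2 3 3 7 5 4 3], max=7

Answer: 2 3 3 7 5 4 3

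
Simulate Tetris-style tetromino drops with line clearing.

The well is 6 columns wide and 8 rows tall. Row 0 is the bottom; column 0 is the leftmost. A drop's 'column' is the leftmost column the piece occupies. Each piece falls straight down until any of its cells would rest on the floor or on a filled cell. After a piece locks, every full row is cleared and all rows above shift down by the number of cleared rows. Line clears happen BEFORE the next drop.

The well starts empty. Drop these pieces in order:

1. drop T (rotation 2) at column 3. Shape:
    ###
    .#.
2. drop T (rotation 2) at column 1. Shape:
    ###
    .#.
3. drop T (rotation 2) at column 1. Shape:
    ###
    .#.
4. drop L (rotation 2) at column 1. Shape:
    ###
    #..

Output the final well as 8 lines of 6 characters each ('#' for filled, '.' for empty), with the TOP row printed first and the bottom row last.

Drop 1: T rot2 at col 3 lands with bottom-row=0; cleared 0 line(s) (total 0); column heights now [0 0 0 2 2 2], max=2
Drop 2: T rot2 at col 1 lands with bottom-row=1; cleared 0 line(s) (total 0); column heights now [0 3 3 3 2 2], max=3
Drop 3: T rot2 at col 1 lands with bottom-row=3; cleared 0 line(s) (total 0); column heights now [0 5 5 5 2 2], max=5
Drop 4: L rot2 at col 1 lands with bottom-row=5; cleared 0 line(s) (total 0); column heights now [0 7 7 7 2 2], max=7

Answer: ......
.###..
.#....
.###..
..#...
.###..
..####
....#.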